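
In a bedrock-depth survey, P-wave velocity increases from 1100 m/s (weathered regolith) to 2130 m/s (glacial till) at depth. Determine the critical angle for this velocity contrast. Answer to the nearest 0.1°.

Critical incidence: sin θ_c = V₁/V₂ = 1100/2130 = 0.5164.
θ_c = arcsin 0.5164 = 31.09°.

31.1°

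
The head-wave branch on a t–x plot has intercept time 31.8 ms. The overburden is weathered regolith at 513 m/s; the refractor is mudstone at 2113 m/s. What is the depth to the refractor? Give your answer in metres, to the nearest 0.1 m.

h = tᵢ·V₁·V₂ / (2·√(V₂²−V₁²)).
√(V₂²−V₁²) = √(2113² − 513²) = 2049.8 m/s.
h = 0.0318 s × 513 × 2113 / (2 × 2049.8) = 8.41 m.

8.4 m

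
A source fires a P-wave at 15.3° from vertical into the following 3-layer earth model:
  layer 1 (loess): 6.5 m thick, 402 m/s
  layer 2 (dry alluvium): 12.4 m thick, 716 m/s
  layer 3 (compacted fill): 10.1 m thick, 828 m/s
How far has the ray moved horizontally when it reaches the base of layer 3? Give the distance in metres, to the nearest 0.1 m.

Ray parameter p = sin 15.3° / 402 m/s = 6.5640e-04 s/m.
Layer 1: θ = 15.30°; offset = 6.5·tan 15.30° = 1.778 m.
Layer 2: sin θ = p·716 = 0.4700 → θ = 28.03°; offset = 12.4·tan 28.03° = 6.602 m.
Layer 3: sin θ = p·828 = 0.5435 → θ = 32.92°; offset = 10.1·tan 32.92° = 6.540 m.
Σ offsets = 14.920 m.

14.9 m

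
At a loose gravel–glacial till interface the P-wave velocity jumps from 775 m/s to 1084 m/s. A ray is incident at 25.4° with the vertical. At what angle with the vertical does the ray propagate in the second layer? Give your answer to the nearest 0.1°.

Snell's law: sin θ₂ = (V₂/V₁)·sin θ₁ = (1084/775)·sin 25.4° = 0.6000.
θ₂ = arcsin 0.6000 = 36.87° from the normal.

36.9°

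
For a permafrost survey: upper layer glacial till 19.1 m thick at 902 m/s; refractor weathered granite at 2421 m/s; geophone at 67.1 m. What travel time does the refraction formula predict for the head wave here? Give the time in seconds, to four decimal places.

θ_c = arcsin(V₁/V₂) = arcsin(902/2421) = 21.87°, cos θ_c = 0.9280.
Intercept time tᵢ = 2h cos θ_c / V₁ = 2·19.1·0.9280/902 = 0.03930 s.
t = x/V₂ + tᵢ = 67.1/2421 + 0.03930 = 0.06702 s.

0.0670 s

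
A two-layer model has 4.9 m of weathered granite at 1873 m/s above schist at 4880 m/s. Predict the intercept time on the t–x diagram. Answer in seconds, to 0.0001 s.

0.0048 s

θ_c = arcsin(V₁/V₂) = arcsin(1873/4880) = 22.57°; cos θ_c = 0.9234.
tᵢ = 2h·cos θ_c / V₁ = 2·4.9·0.9234 / 1873 = 0.00483 s.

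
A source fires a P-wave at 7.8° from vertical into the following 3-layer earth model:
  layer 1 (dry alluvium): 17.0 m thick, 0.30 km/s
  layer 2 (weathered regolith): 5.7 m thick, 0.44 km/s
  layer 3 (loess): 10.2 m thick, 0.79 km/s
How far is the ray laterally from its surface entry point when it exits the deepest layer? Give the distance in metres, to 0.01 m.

7.39 m

Apply Snell's law at each interface; in layer i the horizontal offset is hᵢ·tan θᵢ.
Layer 1: θ = 7.80°; offset = 17.0·tan 7.80° = 2.3287 m.
Layer 2: sin θ = 0.44·sin 7.8°/0.30 = 0.1990, θ = 11.48°; offset = 5.7·tan 11.48° = 1.1577 m.
Layer 3: sin θ = 0.79·sin 7.8°/0.30 = 0.3574, θ = 20.94°; offset = 10.2·tan 20.94° = 3.9031 m.
Summing the layer offsets gives 7.3896 m.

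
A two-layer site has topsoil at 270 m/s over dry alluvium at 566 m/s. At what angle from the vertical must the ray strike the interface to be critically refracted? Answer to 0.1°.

At critical incidence the refracted ray runs along the interface (θ₂ = 90°), so sin θ_c = V₁/V₂.
θ_c = arcsin(270/566) = arcsin 0.4770 = 28.49°.

28.5°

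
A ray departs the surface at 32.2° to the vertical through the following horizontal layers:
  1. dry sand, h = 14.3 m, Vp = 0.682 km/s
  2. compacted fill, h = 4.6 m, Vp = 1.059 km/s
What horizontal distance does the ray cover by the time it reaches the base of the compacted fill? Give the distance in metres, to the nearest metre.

Ray parameter p = sin 32.2° / 0.682 km/s = 7.8134e-01 s/km.
Layer 1: θ = 32.20°; offset = 14.3·tan 32.20° = 9.005 m.
Layer 2: sin θ = p·1.059 = 0.8274 → θ = 55.84°; offset = 4.6·tan 55.84° = 6.778 m.
Summing the layer offsets gives 15.783 m.

16 m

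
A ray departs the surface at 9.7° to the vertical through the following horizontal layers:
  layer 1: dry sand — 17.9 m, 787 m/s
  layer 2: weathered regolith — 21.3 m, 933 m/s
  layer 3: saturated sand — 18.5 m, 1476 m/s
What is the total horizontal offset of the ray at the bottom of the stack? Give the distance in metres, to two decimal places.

p = sin θ₁/V₁ = sin 9.7°/787 = 2.1409e-04 s/m is conserved through the stack.
Layer 1: θ = 9.70°; offset = 17.9·tan 9.70° = 3.0597 m.
Layer 2: sin θ = p·933 = 0.1997 → θ = 11.52°; offset = 21.3·tan 11.52° = 4.3421 m.
Layer 3: sin θ = p·1476 = 0.3160 → θ = 18.42°; offset = 18.5·tan 18.42° = 6.1617 m.
Summing the layer offsets gives 13.5635 m.

13.56 m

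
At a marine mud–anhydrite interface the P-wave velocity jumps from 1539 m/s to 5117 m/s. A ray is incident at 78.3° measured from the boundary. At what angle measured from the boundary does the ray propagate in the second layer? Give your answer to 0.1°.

Convert to the normal: θ₁ = 90° − 78.3° = 11.7°.
Snell's law: sin θ₂ = (V₂/V₁)·sin θ₁ = (5117/1539)·sin 11.7° = 0.6742.
θ₂ = sin⁻¹(0.6742) = 42.40° (from vertical).
From the interface: 90° − 42.40° = 47.60°.

47.6°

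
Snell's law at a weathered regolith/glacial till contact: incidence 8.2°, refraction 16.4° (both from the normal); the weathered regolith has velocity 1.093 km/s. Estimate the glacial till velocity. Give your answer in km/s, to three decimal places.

2.164 km/s

Snell's law: sin 8.2°/V₁ = sin 16.4°/V₂.
V₂ = V₁·sin 16.4°/sin 8.2° = 1.093 × 1.9796 = 2.164 km/s.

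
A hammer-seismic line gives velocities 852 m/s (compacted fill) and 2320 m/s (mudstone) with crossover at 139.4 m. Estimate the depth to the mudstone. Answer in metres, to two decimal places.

47.42 m

h = (x_cross/2)·√((V₂−V₁)/(V₂+V₁)).
(V₂−V₁)/(V₂+V₁) = (2320−852)/(2320+852) = 0.4628; √ = 0.6803.
h = (139.4/2)·0.6803 = 47.42 m.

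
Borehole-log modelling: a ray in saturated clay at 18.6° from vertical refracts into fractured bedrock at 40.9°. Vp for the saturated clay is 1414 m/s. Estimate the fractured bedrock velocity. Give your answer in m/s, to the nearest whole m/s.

Snell's law: sin 18.6°/V₁ = sin 40.9°/V₂.
V₂ = V₁·sin 40.9°/sin 18.6° = 1414 × 2.0527 = 2902.58 m/s.

2903 m/s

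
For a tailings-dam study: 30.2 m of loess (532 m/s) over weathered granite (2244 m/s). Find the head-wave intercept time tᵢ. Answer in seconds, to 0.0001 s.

0.1103 s

tᵢ = 2h·√(V₂²−V₁²)/(V₁V₂).
√(V₂²−V₁²) = √(2244²−532²) = 2180.0 m/s.
tᵢ = 2·30.2·2180.0/(532·2244) = 0.11030 s.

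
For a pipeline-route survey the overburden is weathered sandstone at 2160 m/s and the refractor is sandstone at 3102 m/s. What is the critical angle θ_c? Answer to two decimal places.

Critical incidence: sin θ_c = V₁/V₂ = 2160/3102 = 0.6963.
θ_c = arcsin 0.6963 = 44.13°.

44.13°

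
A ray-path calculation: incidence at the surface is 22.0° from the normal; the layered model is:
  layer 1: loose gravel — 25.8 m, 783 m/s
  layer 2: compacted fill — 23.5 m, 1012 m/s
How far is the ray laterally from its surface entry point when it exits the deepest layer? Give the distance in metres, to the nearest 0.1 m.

23.4 m

p = sin θ₁/V₁ = sin 22.0°/783 = 4.7842e-04 s/m is conserved through the stack.
Layer 1: θ = 22.00°; offset = 25.8·tan 22.00° = 10.424 m.
Layer 2: sin θ = p·1012 = 0.4842 → θ = 28.96°; offset = 23.5·tan 28.96° = 13.004 m.
Total horizontal offset = 23.428 m.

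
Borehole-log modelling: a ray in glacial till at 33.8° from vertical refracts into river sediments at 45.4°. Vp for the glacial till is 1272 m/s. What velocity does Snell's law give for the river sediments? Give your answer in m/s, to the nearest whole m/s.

sin 33.8° = 0.5563; sin 45.4° = 0.7120.
V₂ = V₁·(sin θ₂/sin θ₁) = 1272·(0.7120/0.5563) = 1628.09 m/s.

1628 m/s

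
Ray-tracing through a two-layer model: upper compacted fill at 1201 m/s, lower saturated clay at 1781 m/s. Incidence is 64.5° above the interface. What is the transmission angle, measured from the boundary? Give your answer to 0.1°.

50.3°

Angle from the normal: 90° − 64.5° = 25.5°.
sin θ₁/V₁ = sin θ₂/V₂ ⇒ sin θ₂ = 1781·sin 25.5°/1201 = 1781·0.4305/1201 = 0.6384.
θ₂ = sin⁻¹(0.6384) = 39.67° (from vertical).
From the interface: 90° − 39.67° = 50.33°.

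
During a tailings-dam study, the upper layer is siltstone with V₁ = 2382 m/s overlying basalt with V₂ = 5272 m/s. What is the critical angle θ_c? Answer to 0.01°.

26.86°

Critical incidence: sin θ_c = V₁/V₂ = 2382/5272 = 0.4518.
θ_c = arcsin 0.4518 = 26.86°.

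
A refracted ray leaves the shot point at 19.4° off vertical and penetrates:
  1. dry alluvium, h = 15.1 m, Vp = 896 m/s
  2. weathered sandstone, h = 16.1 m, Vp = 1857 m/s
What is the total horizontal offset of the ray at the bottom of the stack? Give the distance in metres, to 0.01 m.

Apply Snell's law at each interface; in layer i the horizontal offset is hᵢ·tan θᵢ.
Layer 1: θ = 19.40°; offset = 15.1·tan 19.40° = 5.3175 m.
Layer 2: sin θ = 1857·sin 19.4°/896 = 0.6884, θ = 43.51°; offset = 16.1·tan 43.51° = 15.2810 m.
Total horizontal offset = 20.5986 m.

20.60 m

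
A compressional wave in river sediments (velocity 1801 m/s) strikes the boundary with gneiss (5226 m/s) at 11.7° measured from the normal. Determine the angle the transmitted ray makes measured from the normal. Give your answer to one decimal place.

sin θ₁/V₁ = sin θ₂/V₂ ⇒ sin θ₂ = 5226·sin 11.7°/1801 = 5226·0.2028/1801 = 0.5884.
θ₂ = arcsin 0.5884 = 36.05° from the normal.

36.0°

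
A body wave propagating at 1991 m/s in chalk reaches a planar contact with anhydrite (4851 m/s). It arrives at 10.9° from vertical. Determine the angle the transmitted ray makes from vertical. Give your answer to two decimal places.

sin θ₁/V₁ = sin θ₂/V₂ ⇒ sin θ₂ = 4851·sin 10.9°/1991 = 4851·0.1891/1991 = 0.4607.
θ₂ = arcsin 0.4607 = 27.43° from the normal.

27.43°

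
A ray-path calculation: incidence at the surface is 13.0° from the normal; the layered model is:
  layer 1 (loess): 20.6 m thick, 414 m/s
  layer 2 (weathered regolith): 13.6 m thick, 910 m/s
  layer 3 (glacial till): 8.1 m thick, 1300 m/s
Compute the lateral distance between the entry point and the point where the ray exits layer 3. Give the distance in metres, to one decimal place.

p = sin θ₁/V₁ = sin 13.0°/414 = 5.4336e-04 s/m is conserved through the stack.
Layer 1: θ = 13.00°; offset = 20.6·tan 13.00° = 4.756 m.
Layer 2: sin θ = p·910 = 0.4945 → θ = 29.63°; offset = 13.6·tan 29.63° = 7.737 m.
Layer 3: sin θ = p·1300 = 0.7064 → θ = 44.94°; offset = 8.1·tan 44.94° = 8.083 m.
Summing the layer offsets gives 20.576 m.

20.6 m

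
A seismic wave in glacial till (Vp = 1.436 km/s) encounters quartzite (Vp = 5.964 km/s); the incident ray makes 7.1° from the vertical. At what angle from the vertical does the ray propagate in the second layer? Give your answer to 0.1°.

30.9°

Snell's law: sin θ₂ = (V₂/V₁)·sin θ₁ = (5.964/1.436)·sin 7.1° = 0.5133.
θ₂ = arcsin 0.5133 = 30.89° from the normal.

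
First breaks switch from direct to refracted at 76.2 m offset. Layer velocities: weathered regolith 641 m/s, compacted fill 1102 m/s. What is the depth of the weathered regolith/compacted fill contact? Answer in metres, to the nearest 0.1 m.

h = (x_cross/2)·√((V₂−V₁)/(V₂+V₁)).
(V₂−V₁)/(V₂+V₁) = (1102−641)/(1102+641) = 0.2645; √ = 0.5143.
h = (76.2/2)·0.5143 = 19.59 m.

19.6 m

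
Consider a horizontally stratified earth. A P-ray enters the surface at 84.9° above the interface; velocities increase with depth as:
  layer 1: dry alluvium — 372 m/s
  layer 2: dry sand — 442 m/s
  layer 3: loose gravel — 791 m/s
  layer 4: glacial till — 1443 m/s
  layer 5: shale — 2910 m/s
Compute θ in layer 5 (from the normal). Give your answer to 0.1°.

From the normal: θ₁ = 90° − 84.9° = 5.1°.
Snell's law across each interface conserves sin θ / V, so sin θ_5 = V_5·sin θ₁/V₁.
sin θ_5 = 2910 × sin 5.1° / 372 = 0.6954.
θ_5 = 44.06° from the vertical.

44.1°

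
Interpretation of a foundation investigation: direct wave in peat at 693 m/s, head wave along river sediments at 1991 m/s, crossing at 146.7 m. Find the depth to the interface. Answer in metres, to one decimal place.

51.0 m

h = (x_cross/2)·√((V₂−V₁)/(V₂+V₁)).
(V₂−V₁)/(V₂+V₁) = (1991−693)/(1991+693) = 0.4836; √ = 0.6954.
h = (146.7/2)·0.6954 = 51.01 m.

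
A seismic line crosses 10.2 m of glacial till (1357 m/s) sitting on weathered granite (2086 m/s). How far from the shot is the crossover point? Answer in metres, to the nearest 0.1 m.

44.3 m

θ_c = arcsin(1357/2086) = 40.58°, so cos θ_c = 0.7595 and tᵢ = 2h cos θ_c/V₁ = 0.0114 s.
At crossover x/V₁ = x/V₂ + tᵢ ⇒ x = tᵢ/(1/V₁ − 1/V₂) = 0.01142/(7.3692e-04 − 4.7939e-04) = 44.33 m.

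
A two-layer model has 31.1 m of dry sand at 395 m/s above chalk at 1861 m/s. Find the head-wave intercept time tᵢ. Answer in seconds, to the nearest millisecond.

tᵢ = 2h·√(V₂²−V₁²)/(V₁V₂).
√(V₂²−V₁²) = √(1861²−395²) = 1818.6 m/s.
tᵢ = 2·31.1·1818.6/(395·1861) = 0.15388 s.

0.154 s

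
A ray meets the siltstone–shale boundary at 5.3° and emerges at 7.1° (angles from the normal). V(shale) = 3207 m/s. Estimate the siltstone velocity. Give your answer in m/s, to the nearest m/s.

sin 5.3° = 0.0924; sin 7.1° = 0.1236.
V₁ = V₂·(sin θ₁/sin θ₂) = 3207·(0.0924/0.1236) = 2396.67 m/s.

2397 m/s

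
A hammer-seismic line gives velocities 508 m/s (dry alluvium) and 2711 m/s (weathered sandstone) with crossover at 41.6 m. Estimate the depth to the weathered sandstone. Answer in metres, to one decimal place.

17.2 m

h = (x_cross/2)·√((V₂−V₁)/(V₂+V₁)).
(V₂−V₁)/(V₂+V₁) = (2711−508)/(2711+508) = 0.6844; √ = 0.8273.
h = (41.6/2)·0.8273 = 17.21 m.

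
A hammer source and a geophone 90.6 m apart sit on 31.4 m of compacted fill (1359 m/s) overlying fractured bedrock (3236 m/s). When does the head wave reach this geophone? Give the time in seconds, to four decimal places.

θ_c = arcsin(V₁/V₂) = arcsin(1359/3236) = 24.83°, cos θ_c = 0.9075.
Intercept time tᵢ = 2h cos θ_c / V₁ = 2·31.4·0.9075/1359 = 0.04194 s.
t = x/V₂ + tᵢ = 90.6/3236 + 0.04194 = 0.06994 s.

0.0699 s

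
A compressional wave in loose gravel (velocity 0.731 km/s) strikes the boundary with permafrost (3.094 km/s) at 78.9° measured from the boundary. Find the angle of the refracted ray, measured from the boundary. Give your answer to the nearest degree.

Angle from the normal: 90° − 78.9° = 11.1°.
sin θ₁/V₁ = sin θ₂/V₂ ⇒ sin θ₂ = 3.094·sin 11.1°/0.731 = 3.094·0.1925/0.731 = 0.8149.
θ₂ = sin⁻¹(0.8149) = 54.57° (from vertical).
From the interface: 90° − 54.57° = 35.43°.

35°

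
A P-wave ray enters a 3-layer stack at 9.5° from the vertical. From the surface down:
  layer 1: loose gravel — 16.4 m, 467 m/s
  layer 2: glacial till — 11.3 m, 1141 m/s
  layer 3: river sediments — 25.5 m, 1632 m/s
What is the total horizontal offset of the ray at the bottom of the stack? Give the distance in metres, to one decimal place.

25.7 m

Ray parameter p = sin 9.5° / 467 m/s = 3.5342e-04 s/m.
Layer 1: θ = 9.50°; offset = 16.4·tan 9.50° = 2.744 m.
Layer 2: sin θ = p·1141 = 0.4033 → θ = 23.78°; offset = 11.3·tan 23.78° = 4.980 m.
Layer 3: sin θ = p·1632 = 0.5768 → θ = 35.22°; offset = 25.5·tan 35.22° = 18.005 m.
Σ offsets = 25.729 m.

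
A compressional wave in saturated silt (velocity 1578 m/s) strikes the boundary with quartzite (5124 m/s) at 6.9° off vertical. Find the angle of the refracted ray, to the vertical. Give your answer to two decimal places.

22.96°

sin θ₁/V₁ = sin θ₂/V₂ ⇒ sin θ₂ = 5124·sin 6.9°/1578 = 5124·0.1201/1578 = 0.3901.
θ₂ = arcsin 0.3901 = 22.96° from the normal.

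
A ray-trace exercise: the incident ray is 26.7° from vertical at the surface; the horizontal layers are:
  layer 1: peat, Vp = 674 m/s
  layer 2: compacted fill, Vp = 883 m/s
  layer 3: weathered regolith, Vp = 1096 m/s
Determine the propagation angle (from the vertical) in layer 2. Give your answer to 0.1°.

36.1°

Snell's law across each interface conserves sin θ / V, so sin θ_2 = V_2·sin θ₁/V₁.
sin θ_2 = 883 × sin 26.7° / 674 = 0.5886.
θ_2 = arcsin 0.5886 = 36.06°.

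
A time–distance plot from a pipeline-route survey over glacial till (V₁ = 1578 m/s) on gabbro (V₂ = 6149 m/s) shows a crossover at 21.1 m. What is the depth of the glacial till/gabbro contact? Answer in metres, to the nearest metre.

8 m

x_cross = 2h·√((V₂+V₁)/(V₂−V₁)) → h = x_cross / (2·√((V₂+V₁)/(V₂−V₁))).
√((V₂+V₁)/(V₂−V₁)) = √((6149+1578)/(6149−1578)) = 1.3002.
h = 21.1 / (2·1.3002) = 8.11 m.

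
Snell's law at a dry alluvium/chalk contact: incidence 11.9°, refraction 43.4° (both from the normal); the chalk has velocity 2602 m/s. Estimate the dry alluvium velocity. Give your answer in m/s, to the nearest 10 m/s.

sin 11.9° = 0.2062; sin 43.4° = 0.6871.
V₁ = V₂·(sin θ₁/sin θ₂) = 2602·(0.2062/0.6871) = 780.90 m/s.

780 m/s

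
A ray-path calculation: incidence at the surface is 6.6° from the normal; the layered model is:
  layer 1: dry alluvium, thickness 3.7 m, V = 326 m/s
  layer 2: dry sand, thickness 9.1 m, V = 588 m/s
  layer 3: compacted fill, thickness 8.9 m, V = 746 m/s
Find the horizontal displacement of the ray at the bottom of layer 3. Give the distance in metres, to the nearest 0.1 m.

4.8 m

Apply Snell's law at each interface; in layer i the horizontal offset is hᵢ·tan θᵢ.
Layer 1: θ = 6.60°; offset = 3.7·tan 6.60° = 0.428 m.
Layer 2: sin θ = 588·sin 6.6°/326 = 0.2073, θ = 11.96°; offset = 9.1·tan 11.96° = 1.928 m.
Layer 3: sin θ = 746·sin 6.6°/326 = 0.2630, θ = 15.25°; offset = 8.9·tan 15.25° = 2.426 m.
Summing the layer offsets gives 4.783 m.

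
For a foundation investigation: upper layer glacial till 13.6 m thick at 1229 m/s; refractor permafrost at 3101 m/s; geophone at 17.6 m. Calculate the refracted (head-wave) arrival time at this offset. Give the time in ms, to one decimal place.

θ_c = arcsin(V₁/V₂) = arcsin(1229/3101) = 23.35°, cos θ_c = 0.9181.
Intercept time tᵢ = 2h cos θ_c / V₁ = 2·13.6·0.9181/1229 = 0.02032 s.
t = x/V₂ + tᵢ = 17.6/3101 + 0.02032 = 0.02600 s.

26.0 ms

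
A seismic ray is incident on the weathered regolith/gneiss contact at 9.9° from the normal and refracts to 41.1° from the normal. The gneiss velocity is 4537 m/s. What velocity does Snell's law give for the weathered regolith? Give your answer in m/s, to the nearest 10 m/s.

Snell's law: sin 9.9°/V₁ = sin 41.1°/V₂.
V₁ = V₂·sin 9.9°/sin 41.1° = 4537 × 0.2615 = 1186.60 m/s.

1190 m/s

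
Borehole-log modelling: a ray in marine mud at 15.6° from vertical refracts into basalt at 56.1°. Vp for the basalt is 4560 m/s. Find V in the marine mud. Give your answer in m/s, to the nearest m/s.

1477 m/s

Snell's law: sin 15.6°/V₁ = sin 56.1°/V₂.
V₁ = V₂·sin 15.6°/sin 56.1° = 4560 × 0.3240 = 1477.42 m/s.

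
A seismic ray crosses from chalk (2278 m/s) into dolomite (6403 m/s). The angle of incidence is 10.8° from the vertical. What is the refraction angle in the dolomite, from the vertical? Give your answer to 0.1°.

31.8°

Snell's law: sin θ₂ = (V₂/V₁)·sin θ₁ = (6403/2278)·sin 10.8° = 0.5267.
θ₂ = sin⁻¹(0.5267) = 31.78° (from vertical).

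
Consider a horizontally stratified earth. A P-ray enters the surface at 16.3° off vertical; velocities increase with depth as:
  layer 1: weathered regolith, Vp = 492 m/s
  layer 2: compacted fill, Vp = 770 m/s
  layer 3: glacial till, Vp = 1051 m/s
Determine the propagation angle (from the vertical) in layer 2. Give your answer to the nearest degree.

Snell's law across each interface conserves sin θ / V, so sin θ_2 = V_2·sin θ₁/V₁.
sin θ_2 = 770 × sin 16.3° / 492 = 0.4393.
θ_2 = arcsin 0.4393 = 26.06°.

26°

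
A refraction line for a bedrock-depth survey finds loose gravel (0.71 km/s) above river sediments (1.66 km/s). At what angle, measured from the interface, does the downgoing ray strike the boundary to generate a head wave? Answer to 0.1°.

At critical incidence the refracted ray runs along the interface (θ₂ = 90°), so sin θ_c = V₁/V₂.
θ_c = arcsin(0.71/1.66) = arcsin 0.4277 = 25.32°.
Measured from the interface: 90° − 25.32° = 64.68°.

64.7°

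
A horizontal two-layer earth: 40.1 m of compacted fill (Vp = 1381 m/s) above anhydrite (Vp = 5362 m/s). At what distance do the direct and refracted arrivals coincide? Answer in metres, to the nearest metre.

104 m

x_cross = 2h·√((V₂+V₁)/(V₂−V₁)).
(V₂+V₁)/(V₂−V₁) = (5362+1381)/(5362−1381) = 1.6938; √ = 1.3015.
x_cross = 2·40.1·1.3015 = 104.38 m.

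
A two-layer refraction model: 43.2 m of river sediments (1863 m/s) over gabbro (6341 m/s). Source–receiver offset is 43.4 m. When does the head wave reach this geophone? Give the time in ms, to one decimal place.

51.2 ms

t = x/V₂ + 2h·√(V₂²−V₁²)/(V₁V₂).
√(V₂²−V₁²) = √(6341²−1863²) = 6061.1 m/s; delay term = 2·43.2·6061.1/(1863·6341) = 0.04433 s.
t = 43.4/6341 + 0.04433 = 0.05117 s.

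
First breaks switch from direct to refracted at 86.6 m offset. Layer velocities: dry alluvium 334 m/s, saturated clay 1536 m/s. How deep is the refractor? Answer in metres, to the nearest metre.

h = (x_cross/2)·√((V₂−V₁)/(V₂+V₁)).
(V₂−V₁)/(V₂+V₁) = (1536−334)/(1536+334) = 0.6428; √ = 0.8017.
h = (86.6/2)·0.8017 = 34.72 m.

35 m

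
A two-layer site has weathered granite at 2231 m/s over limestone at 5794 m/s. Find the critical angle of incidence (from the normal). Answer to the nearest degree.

Critical incidence: sin θ_c = V₁/V₂ = 2231/5794 = 0.3851.
θ_c = arcsin 0.3851 = 22.65°.

23°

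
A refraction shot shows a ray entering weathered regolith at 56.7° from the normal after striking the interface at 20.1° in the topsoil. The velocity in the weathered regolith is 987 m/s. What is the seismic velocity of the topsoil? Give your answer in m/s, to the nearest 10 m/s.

410 m/s

sin 20.1° = 0.3437; sin 56.7° = 0.8358.
V₁ = V₂·(sin θ₁/sin θ₂) = 987·(0.3437/0.8358) = 405.83 m/s.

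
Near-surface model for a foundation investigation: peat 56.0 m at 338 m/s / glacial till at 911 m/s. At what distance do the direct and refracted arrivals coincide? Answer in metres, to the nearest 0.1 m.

165.4 m

x_cross = 2h·√((V₂+V₁)/(V₂−V₁)).
(V₂+V₁)/(V₂−V₁) = (911+338)/(911−338) = 2.1798; √ = 1.4764.
x_cross = 2·56.0·1.4764 = 165.36 m.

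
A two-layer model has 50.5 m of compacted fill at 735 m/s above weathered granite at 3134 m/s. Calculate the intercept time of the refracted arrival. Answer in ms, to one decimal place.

tᵢ = 2h·√(V₂²−V₁²)/(V₁V₂).
√(V₂²−V₁²) = √(3134²−735²) = 3046.6 m/s.
tᵢ = 2·50.5·3046.6/(735·3134) = 0.13358 s.

133.6 ms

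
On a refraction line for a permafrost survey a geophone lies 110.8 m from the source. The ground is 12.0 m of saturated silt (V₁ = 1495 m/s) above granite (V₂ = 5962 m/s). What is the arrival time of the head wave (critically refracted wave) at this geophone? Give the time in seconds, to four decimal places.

t = x/V₂ + 2h·√(V₂²−V₁²)/(V₁V₂).
√(V₂²−V₁²) = √(5962²−1495²) = 5771.5 m/s; delay term = 2·12.0·5771.5/(1495·5962) = 0.01554 s.
t = 110.8/5962 + 0.01554 = 0.03412 s.

0.0341 s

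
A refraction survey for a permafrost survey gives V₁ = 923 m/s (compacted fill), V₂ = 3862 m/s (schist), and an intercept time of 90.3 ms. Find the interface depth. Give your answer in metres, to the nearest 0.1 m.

42.9 m

θ_c = arcsin(923/3862) = 13.83°; cos θ_c = 0.9710.
tᵢ = 2h cos θ_c/V₁ ⇒ h = tᵢ·V₁/(2 cos θ_c) = 0.0903·923/(2·0.9710) = 42.92 m.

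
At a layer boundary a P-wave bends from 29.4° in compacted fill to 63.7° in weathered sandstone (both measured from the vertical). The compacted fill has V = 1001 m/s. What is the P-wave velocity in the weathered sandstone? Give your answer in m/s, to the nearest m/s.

Snell's law: sin 29.4°/V₁ = sin 63.7°/V₂.
V₂ = V₁·sin 63.7°/sin 29.4° = 1001 × 1.8262 = 1828.02 m/s.

1828 m/s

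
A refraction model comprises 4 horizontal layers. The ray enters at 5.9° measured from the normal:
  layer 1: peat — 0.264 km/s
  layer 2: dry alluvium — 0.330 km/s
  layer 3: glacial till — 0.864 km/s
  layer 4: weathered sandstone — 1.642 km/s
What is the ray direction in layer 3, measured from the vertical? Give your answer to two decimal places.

19.66°

Ray parameter p = sin 5.9° / 0.264 = 3.8937e-01 s/km.
sin θ_3 = p·V_3 = 3.8937e-01 × 0.864 = 0.3364.
θ_3 = 19.66° from the vertical.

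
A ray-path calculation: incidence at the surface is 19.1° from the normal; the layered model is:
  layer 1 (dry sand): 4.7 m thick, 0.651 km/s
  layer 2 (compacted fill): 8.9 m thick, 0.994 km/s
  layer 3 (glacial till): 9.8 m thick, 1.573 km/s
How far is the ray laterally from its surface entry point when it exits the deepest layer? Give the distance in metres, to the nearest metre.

19 m

p = sin θ₁/V₁ = sin 19.1°/0.651 = 5.0264e-01 s/km is conserved through the stack.
Layer 1: θ = 19.10°; offset = 4.7·tan 19.10° = 1.628 m.
Layer 2: sin θ = p·0.994 = 0.4996 → θ = 29.98°; offset = 8.9·tan 29.98° = 5.133 m.
Layer 3: sin θ = p·1.573 = 0.7907 → θ = 52.25°; offset = 9.8·tan 52.25° = 12.655 m.
Total horizontal offset = 19.416 m.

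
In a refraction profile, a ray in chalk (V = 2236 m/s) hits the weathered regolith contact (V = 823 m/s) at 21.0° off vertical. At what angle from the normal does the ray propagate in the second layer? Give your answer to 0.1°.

7.6°

sin θ₁/V₁ = sin θ₂/V₂ ⇒ sin θ₂ = 823·sin 21.0°/2236 = 823·0.3584/2236 = 0.1319.
θ₂ = sin⁻¹(0.1319) = 7.58° (from vertical).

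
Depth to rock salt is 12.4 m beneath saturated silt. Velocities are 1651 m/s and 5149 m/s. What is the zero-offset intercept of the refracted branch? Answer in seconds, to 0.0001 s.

tᵢ = 2h·√(V₂²−V₁²)/(V₁V₂).
√(V₂²−V₁²) = √(5149²−1651²) = 4877.1 m/s.
tᵢ = 2·12.4·4877.1/(1651·5149) = 0.01423 s.

0.0142 s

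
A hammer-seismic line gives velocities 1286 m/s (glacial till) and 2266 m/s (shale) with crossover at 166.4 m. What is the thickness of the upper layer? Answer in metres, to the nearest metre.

44 m

x_cross = 2h·√((V₂+V₁)/(V₂−V₁)) → h = x_cross / (2·√((V₂+V₁)/(V₂−V₁))).
√((V₂+V₁)/(V₂−V₁)) = √((2266+1286)/(2266−1286)) = 1.9038.
h = 166.4 / (2·1.9038) = 43.70 m.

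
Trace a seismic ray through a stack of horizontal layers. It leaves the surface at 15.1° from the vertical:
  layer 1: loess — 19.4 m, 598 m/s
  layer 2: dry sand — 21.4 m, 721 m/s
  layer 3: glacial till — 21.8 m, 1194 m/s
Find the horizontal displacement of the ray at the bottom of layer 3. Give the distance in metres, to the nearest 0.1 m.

25.6 m

p = sin θ₁/V₁ = sin 15.1°/598 = 4.3563e-04 s/m is conserved through the stack.
Layer 1: θ = 15.10°; offset = 19.4·tan 15.10° = 5.235 m.
Layer 2: sin θ = p·721 = 0.3141 → θ = 18.31°; offset = 21.4·tan 18.31° = 7.080 m.
Layer 3: sin θ = p·1194 = 0.5201 → θ = 31.34°; offset = 21.8·tan 31.34° = 13.276 m.
Total horizontal offset = 25.590 m.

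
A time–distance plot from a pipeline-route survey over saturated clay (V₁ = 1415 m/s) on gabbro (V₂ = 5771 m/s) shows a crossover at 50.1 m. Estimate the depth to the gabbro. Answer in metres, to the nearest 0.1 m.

19.5 m

h = (x_cross/2)·√((V₂−V₁)/(V₂+V₁)).
(V₂−V₁)/(V₂+V₁) = (5771−1415)/(5771+1415) = 0.6062; √ = 0.7786.
h = (50.1/2)·0.7786 = 19.50 m.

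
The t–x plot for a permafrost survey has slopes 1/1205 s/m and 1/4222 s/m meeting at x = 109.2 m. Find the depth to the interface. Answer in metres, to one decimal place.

h = (x_cross/2)·√((V₂−V₁)/(V₂+V₁)).
(V₂−V₁)/(V₂+V₁) = (4222−1205)/(4222+1205) = 0.5559; √ = 0.7456.
h = (109.2/2)·0.7456 = 40.71 m.

40.7 m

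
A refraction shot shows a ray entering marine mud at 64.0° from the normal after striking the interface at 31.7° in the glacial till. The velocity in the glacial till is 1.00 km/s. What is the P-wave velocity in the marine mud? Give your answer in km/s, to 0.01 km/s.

Snell's law: sin 31.7°/V₁ = sin 64.0°/V₂.
V₂ = V₁·sin 64.0°/sin 31.7° = 1.00 × 1.7105 = 1.71 km/s.

1.71 km/s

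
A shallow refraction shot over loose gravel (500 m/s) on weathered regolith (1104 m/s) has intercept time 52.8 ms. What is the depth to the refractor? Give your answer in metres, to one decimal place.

θ_c = arcsin(500/1104) = 26.93°; cos θ_c = 0.8916.
tᵢ = 2h cos θ_c/V₁ ⇒ h = tᵢ·V₁/(2 cos θ_c) = 0.0528·500/(2·0.8916) = 14.81 m.

14.8 m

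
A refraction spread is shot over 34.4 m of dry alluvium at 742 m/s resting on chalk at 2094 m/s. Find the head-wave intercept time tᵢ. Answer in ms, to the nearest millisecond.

87 ms

tᵢ = 2h·√(V₂²−V₁²)/(V₁V₂).
√(V₂²−V₁²) = √(2094²−742²) = 1958.1 m/s.
tᵢ = 2·34.4·1958.1/(742·2094) = 0.08671 s.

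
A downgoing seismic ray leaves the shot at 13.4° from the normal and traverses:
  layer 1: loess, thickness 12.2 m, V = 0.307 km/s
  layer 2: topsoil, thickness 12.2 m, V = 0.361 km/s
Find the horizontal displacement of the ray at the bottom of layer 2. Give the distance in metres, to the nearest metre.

Ray parameter p = sin 13.4° / 0.307 km/s = 7.5488e-01 s/km.
Layer 1: θ = 13.40°; offset = 12.2·tan 13.40° = 2.906 m.
Layer 2: sin θ = p·0.361 = 0.2725 → θ = 15.81°; offset = 12.2·tan 15.81° = 3.455 m.
Summing the layer offsets gives 6.362 m.

6 m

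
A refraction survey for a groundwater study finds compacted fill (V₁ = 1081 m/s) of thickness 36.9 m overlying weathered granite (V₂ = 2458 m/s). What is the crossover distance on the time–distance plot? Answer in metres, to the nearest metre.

x_cross = 2h·√((V₂+V₁)/(V₂−V₁)).
(V₂+V₁)/(V₂−V₁) = (2458+1081)/(2458−1081) = 2.5701; √ = 1.6031.
x_cross = 2·36.9·1.6031 = 118.31 m.

118 m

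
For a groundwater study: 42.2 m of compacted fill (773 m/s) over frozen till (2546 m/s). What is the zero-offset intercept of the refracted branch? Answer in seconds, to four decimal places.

0.1040 s

θ_c = arcsin(V₁/V₂) = arcsin(773/2546) = 17.67°; cos θ_c = 0.9528.
tᵢ = 2h·cos θ_c / V₁ = 2·42.2·0.9528 / 773 = 0.10403 s.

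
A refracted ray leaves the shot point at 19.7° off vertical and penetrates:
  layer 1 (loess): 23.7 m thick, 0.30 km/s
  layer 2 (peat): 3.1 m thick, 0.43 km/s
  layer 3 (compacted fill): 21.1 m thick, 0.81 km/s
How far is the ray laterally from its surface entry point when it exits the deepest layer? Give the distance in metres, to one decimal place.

Ray parameter p = sin 19.7° / 0.30 km/s = 1.1237e+00 s/km.
Layer 1: θ = 19.70°; offset = 23.7·tan 19.70° = 8.486 m.
Layer 2: sin θ = p·0.43 = 0.4832 → θ = 28.89°; offset = 3.1·tan 28.89° = 1.711 m.
Layer 3: sin θ = p·0.81 = 0.9102 → θ = 65.53°; offset = 21.1·tan 65.53° = 46.358 m.
Summing the layer offsets gives 56.554 m.

56.6 m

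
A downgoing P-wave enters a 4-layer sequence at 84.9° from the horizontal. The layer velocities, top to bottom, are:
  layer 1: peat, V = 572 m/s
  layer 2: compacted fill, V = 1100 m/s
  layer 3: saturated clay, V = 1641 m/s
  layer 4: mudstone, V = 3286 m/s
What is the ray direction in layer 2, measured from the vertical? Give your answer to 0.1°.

From the normal: θ₁ = 90° − 84.9° = 5.1°.
Snell's law across each interface conserves sin θ / V, so sin θ_2 = V_2·sin θ₁/V₁.
sin θ_2 = 1100 × sin 5.1° / 572 = 0.1710.
θ_2 = 9.84° from the vertical.

9.8°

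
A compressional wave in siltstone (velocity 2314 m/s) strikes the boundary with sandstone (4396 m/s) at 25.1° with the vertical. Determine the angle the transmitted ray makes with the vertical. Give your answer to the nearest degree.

Snell's law: sin θ₂ = (V₂/V₁)·sin θ₁ = (4396/2314)·sin 25.1° = 0.8059.
θ₂ = arcsin 0.8059 = 53.69° from the normal.

54°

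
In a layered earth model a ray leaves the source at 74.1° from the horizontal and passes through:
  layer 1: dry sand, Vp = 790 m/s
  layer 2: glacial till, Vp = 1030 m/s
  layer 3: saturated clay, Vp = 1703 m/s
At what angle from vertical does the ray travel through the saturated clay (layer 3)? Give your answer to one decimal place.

From the normal: θ₁ = 90° − 74.1° = 15.9°.
Ray parameter p = sin 15.9° / 790 = 3.4678e-04 s/m.
sin θ_3 = p·V_3 = 3.4678e-04 × 1703 = 0.5906.
θ_3 = arcsin 0.5906 = 36.20°.

36.2°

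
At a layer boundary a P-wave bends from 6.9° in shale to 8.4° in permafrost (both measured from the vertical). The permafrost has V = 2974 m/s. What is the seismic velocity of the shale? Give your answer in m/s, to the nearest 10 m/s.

2450 m/s

Snell's law: sin 6.9°/V₁ = sin 8.4°/V₂.
V₁ = V₂·sin 6.9°/sin 8.4° = 2974 × 0.8224 = 2445.78 m/s.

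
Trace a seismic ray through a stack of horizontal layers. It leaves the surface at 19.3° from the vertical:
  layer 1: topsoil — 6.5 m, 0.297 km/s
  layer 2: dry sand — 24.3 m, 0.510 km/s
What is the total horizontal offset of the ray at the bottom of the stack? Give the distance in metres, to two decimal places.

p = sin θ₁/V₁ = sin 19.3°/0.297 = 1.1128e+00 s/km is conserved through the stack.
Layer 1: θ = 19.30°; offset = 6.5·tan 19.30° = 2.2763 m.
Layer 2: sin θ = p·0.510 = 0.5675 → θ = 34.58°; offset = 24.3·tan 34.58° = 16.7507 m.
Σ offsets = 19.0269 m.

19.03 m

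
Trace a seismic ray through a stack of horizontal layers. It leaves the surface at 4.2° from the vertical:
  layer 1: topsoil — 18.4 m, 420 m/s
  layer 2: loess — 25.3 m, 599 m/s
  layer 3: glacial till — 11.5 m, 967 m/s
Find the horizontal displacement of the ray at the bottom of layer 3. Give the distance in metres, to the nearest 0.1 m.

6.0 m

Apply Snell's law at each interface; in layer i the horizontal offset is hᵢ·tan θᵢ.
Layer 1: θ = 4.20°; offset = 18.4·tan 4.20° = 1.351 m.
Layer 2: sin θ = 599·sin 4.2°/420 = 0.1045, θ = 6.00°; offset = 25.3·tan 6.00° = 2.657 m.
Layer 3: sin θ = 967·sin 4.2°/420 = 0.1686, θ = 9.71°; offset = 11.5·tan 9.71° = 1.967 m.
Summing the layer offsets gives 5.976 m.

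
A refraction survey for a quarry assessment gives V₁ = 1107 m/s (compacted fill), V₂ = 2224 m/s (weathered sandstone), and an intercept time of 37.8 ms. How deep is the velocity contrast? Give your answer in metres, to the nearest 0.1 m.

24.1 m

h = tᵢ·V₁·V₂ / (2·√(V₂²−V₁²)).
√(V₂²−V₁²) = √(2224² − 1107²) = 1928.9 m/s.
h = 0.0378 s × 1107 × 2224 / (2 × 1928.9) = 24.12 m.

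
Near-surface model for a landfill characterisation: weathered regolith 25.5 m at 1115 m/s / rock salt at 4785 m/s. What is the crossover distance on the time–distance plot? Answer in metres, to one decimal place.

64.7 m

x_cross = 2h·√((V₂+V₁)/(V₂−V₁)).
(V₂+V₁)/(V₂−V₁) = (4785+1115)/(4785−1115) = 1.6076; √ = 1.2679.
x_cross = 2·25.5·1.2679 = 64.66 m.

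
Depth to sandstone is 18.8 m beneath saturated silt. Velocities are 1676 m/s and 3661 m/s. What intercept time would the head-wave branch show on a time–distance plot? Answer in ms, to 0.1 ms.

19.9 ms

tᵢ = 2h·√(V₂²−V₁²)/(V₁V₂).
√(V₂²−V₁²) = √(3661²−1676²) = 3254.8 m/s.
tᵢ = 2·18.8·3254.8/(1676·3661) = 0.01995 s.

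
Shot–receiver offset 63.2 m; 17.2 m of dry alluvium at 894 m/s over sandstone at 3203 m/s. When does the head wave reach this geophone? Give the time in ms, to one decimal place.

56.7 ms

θ_c = arcsin(V₁/V₂) = arcsin(894/3203) = 16.21°, cos θ_c = 0.9603.
Intercept time tᵢ = 2h cos θ_c / V₁ = 2·17.2·0.9603/894 = 0.03695 s.
t = x/V₂ + tᵢ = 63.2/3203 + 0.03695 = 0.05668 s.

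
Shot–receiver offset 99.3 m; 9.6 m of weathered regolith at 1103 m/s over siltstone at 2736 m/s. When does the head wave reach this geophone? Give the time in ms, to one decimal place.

t = x/V₂ + 2h·√(V₂²−V₁²)/(V₁V₂).
√(V₂²−V₁²) = √(2736²−1103²) = 2503.8 m/s; delay term = 2·9.6·2503.8/(1103·2736) = 0.01593 s.
t = 99.3/2736 + 0.01593 = 0.05222 s.

52.2 ms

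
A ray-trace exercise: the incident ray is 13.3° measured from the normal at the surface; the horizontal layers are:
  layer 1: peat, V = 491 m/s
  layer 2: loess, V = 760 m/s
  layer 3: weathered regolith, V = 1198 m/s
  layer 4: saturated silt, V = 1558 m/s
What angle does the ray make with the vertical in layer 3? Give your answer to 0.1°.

Ray parameter p = sin 13.3° / 491 = 4.6853e-04 s/m.
sin θ_3 = p·V_3 = 4.6853e-04 × 1198 = 0.5613.
θ_3 = 34.15° from the vertical.

34.1°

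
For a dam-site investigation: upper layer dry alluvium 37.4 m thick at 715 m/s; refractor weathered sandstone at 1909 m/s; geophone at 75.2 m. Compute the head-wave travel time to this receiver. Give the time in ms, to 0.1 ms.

136.4 ms

t = x/V₂ + 2h·√(V₂²−V₁²)/(V₁V₂).
√(V₂²−V₁²) = √(1909²−715²) = 1770.0 m/s; delay term = 2·37.4·1770.0/(715·1909) = 0.09700 s.
t = 75.2/1909 + 0.09700 = 0.13639 s.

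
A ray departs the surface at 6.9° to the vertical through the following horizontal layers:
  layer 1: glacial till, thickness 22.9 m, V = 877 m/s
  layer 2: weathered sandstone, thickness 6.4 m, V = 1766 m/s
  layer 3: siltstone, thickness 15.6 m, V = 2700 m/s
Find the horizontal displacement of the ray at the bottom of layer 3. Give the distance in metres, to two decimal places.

Apply Snell's law at each interface; in layer i the horizontal offset is hᵢ·tan θᵢ.
Layer 1: θ = 6.90°; offset = 22.9·tan 6.90° = 2.7712 m.
Layer 2: sin θ = 1766·sin 6.9°/877 = 0.2419, θ = 14.00°; offset = 6.4·tan 14.00° = 1.5957 m.
Layer 3: sin θ = 2700·sin 6.9°/877 = 0.3699, θ = 21.71°; offset = 15.6·tan 21.71° = 6.2102 m.
Total horizontal offset = 10.5771 m.

10.58 m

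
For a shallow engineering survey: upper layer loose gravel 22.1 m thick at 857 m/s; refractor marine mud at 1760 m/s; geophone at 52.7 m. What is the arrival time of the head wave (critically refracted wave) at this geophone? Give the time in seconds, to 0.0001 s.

θ_c = arcsin(V₁/V₂) = arcsin(857/1760) = 29.14°, cos θ_c = 0.8734.
Intercept time tᵢ = 2h cos θ_c / V₁ = 2·22.1·0.8734/857 = 0.04505 s.
t = x/V₂ + tᵢ = 52.7/1760 + 0.04505 = 0.07499 s.

0.0750 s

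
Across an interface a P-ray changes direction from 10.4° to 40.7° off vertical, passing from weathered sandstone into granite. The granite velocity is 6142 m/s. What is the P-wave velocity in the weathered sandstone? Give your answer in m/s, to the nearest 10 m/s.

1700 m/s

sin 10.4° = 0.1805; sin 40.7° = 0.6521.
V₁ = V₂·(sin θ₁/sin θ₂) = 6142·(0.1805/0.6521) = 1700.28 m/s.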